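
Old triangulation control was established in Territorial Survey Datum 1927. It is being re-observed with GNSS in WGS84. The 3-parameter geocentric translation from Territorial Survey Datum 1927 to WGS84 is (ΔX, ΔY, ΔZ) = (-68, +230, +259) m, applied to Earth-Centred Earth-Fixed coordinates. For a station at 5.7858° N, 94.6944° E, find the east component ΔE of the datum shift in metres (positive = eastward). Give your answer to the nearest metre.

ΔE = 49 m

The local east axis at (φ, λ) is (−sin λ, cos λ, 0), so ΔE = −sin(94.6944°)·(-68) + cos(94.6944°)·230 = 48.95 m.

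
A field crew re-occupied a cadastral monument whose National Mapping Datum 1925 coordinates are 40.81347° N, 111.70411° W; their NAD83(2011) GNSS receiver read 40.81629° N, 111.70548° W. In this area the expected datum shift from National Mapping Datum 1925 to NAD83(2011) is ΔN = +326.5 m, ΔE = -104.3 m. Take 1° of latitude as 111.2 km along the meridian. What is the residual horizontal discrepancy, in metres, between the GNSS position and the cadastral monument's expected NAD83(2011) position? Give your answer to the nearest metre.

Observed coordinate differences: Δφ = +0.00282°, Δλ = -0.00137°.
Converting to metres (1° lat = 111200 m, cos φ = 0.756841): observed ΔN = 313.6 m, observed ΔE = -115.3 m.
Subtracting the expected shift leaves a residual of 313.6 − (326.5) = -12.9 m north and -115.3 − (-104.3) = -11.0 m east.
Residual distance = √((-12.9)² + (-11.0)²) = 17.0 m.

17 m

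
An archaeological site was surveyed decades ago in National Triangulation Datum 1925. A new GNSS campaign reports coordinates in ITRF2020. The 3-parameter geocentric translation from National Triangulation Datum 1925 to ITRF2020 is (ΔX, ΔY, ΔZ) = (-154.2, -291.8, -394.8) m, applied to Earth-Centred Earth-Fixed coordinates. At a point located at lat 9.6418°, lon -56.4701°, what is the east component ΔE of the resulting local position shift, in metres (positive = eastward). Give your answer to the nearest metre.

ΔE = -290 m

The local east axis at (φ, λ) is (−sin λ, cos λ, 0), so ΔE = −sin(-56.4701°)·(-154.2) + cos(-56.4701°)·(-291.8) = -289.72 m.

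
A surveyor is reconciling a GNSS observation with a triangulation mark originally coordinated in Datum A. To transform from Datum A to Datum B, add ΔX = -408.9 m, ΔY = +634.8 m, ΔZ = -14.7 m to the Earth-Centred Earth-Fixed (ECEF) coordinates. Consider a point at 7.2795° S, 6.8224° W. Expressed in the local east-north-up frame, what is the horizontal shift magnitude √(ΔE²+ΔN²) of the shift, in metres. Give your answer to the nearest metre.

587 m

At φ = -7.2795°, λ = -6.8224°: sin φ = -0.126710, cos φ = 0.991940, sin λ = -0.118792, cos λ = 0.992919.
ΔE = −sin λ·ΔX + cos λ·ΔY = −(-0.118792)·(-408.9) + (0.992919)·(634.8) = 581.73 m.
ΔN = −sin φ cos λ·ΔX − sin φ sin λ·ΔY + cos φ·ΔZ = −(-0.126710)(0.992919)(-408.9) − (-0.126710)(-0.118792)(634.8) + (0.991940)(-14.7) = -75.58 m.
Horizontal magnitude = √(ΔE² + ΔN²) = √(581.73² + (-75.58)²) = 586.62 m.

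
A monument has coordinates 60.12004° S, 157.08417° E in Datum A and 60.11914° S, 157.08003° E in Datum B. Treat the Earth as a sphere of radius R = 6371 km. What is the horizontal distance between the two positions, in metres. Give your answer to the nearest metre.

Δφ = -60.11914° − -60.12004° = +0.00090°; Δλ = 157.08003° − 157.08417° = -0.00414°.
1° along a meridian = πR/180 = 111195 m.
ΔN = Δφ × 111195 = 100.1 m; ΔE = Δλ × 111195 × cos(-60.12004°) = -0.00414 × 111195 × 0.498185 = -229.3 m.
Distance = √(ΔE² + ΔN²) = √((-229.3)² + 100.1²) = 250.2 m.

250 m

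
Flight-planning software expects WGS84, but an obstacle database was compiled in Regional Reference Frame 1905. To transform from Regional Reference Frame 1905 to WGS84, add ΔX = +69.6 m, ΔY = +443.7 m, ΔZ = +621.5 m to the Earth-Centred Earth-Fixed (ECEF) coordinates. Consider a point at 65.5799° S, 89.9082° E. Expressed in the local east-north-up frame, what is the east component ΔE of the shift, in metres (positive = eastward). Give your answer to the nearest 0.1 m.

ΔE = -68.9 m

At φ = -65.5799°, λ = 89.9082°: sin φ = -0.910539, cos φ = 0.413424, sin λ = 0.999999, cos λ = 0.001602.
ΔE = −sin λ·ΔX + cos λ·ΔY = −(0.999999)·(69.6) + (0.001602)·(443.7) = -68.89 m.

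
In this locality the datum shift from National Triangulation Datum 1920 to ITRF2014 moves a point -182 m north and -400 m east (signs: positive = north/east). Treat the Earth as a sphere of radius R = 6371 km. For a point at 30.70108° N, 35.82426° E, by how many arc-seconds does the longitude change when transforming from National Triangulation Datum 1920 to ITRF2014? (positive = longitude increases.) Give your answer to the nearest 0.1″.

At latitude 30.70108°, cos φ = 0.859843.
One radian of longitude at latitude φ spans R cos φ, so Δλ = ΔE / (R cos φ) = -400.0 / (6371000 × 0.859843) = -7.3019e-05 rad = -15.061″.

Δλ = -15.1″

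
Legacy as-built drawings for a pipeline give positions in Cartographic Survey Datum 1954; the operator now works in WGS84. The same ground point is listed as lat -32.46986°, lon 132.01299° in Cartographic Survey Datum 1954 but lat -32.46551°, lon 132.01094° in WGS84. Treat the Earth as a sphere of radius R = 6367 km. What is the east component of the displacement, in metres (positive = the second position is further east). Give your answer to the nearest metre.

ΔE = -192 m

Δφ = -32.46551° − -32.46986° = +0.00435°; Δλ = 132.01094° − 132.01299° = -0.00205°.
1° along a meridian = πR/180 = 111125 m.
ΔN = Δφ × 111125 = 483.4 m; ΔE = Δλ × 111125 × cos(-32.46986°) = -0.00205 × 111125 × 0.843674 = -192.2 m.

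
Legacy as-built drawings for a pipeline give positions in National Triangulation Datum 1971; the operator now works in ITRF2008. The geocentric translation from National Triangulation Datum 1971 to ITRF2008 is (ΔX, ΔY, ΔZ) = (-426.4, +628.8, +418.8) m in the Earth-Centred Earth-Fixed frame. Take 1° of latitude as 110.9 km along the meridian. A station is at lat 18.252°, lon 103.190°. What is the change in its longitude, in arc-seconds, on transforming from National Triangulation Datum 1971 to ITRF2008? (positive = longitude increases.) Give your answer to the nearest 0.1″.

sin φ = 0.313197, cos φ = 0.949688, sin λ = 0.973619, cos λ = -0.228181.
East component: ΔE = −sin λ·ΔX + cos λ·ΔY = −(0.973619)(-426.4) + (-0.228181)(628.8) = 271.67 m.
1° of latitude spans 110900 m; at latitude φ, 1° of longitude spans that × cos φ = 105320.4 m, so Δλ = 271.67 / 105320.4 × 3600 = 9.286″.

Δλ = 9.3″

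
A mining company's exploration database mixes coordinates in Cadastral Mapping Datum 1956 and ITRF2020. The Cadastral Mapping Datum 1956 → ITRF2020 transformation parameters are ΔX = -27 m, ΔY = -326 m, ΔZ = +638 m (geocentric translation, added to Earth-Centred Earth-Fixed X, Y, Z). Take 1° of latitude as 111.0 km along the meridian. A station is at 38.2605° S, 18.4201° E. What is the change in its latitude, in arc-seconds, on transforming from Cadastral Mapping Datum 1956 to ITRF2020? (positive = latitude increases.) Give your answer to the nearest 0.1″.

sin φ = -0.619238, cos φ = 0.785203, sin λ = 0.315982, cos λ = 0.948765.
North component: ΔN = −sin φ cos λ·ΔX − sin φ sin λ·ΔY + cos φ·ΔZ = −(-0.619238)(0.948765)(-27) − (-0.619238)(0.315982)(-326) + (0.785203)(638) = 421.31 m.
1° of latitude spans 111000 m, so Δφ = 421.31 / 111000 × 3600 = 13.664″.

Δφ = 13.7″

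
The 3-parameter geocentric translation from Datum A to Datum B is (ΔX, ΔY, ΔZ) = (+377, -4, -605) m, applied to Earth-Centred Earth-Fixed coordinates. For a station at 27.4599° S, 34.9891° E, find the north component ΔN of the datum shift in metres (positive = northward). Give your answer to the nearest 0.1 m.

At φ = -27.4599°, λ = 34.9891°: sin φ = -0.461128, cos φ = 0.887334, sin λ = 0.573421, cos λ = 0.819261.
ΔN = −sin φ cos λ·ΔX − sin φ sin λ·ΔY + cos φ·ΔZ = −(-0.461128)(0.819261)(377) − (-0.461128)(0.573421)(-4) + (0.887334)(-605) = -395.47 m.

ΔN = -395.5 m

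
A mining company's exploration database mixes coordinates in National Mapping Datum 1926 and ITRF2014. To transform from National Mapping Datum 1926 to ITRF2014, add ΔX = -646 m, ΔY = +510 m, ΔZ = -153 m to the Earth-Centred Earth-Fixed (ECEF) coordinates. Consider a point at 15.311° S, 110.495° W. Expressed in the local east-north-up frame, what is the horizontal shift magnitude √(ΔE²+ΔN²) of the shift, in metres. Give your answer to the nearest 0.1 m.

812.4 m

At φ = -15.311°, λ = -110.495°: sin φ = -0.264058, cos φ = 0.964507, sin λ = -0.936703, cos λ = -0.350126.
ΔE = −sin λ·ΔX + cos λ·ΔY = −(-0.936703)·(-646) + (-0.350126)·(510) = -783.67 m.
ΔN = −sin φ cos λ·ΔX − sin φ sin λ·ΔY + cos φ·ΔZ = −(-0.264058)(-0.350126)(-646) − (-0.264058)(-0.936703)(510) + (0.964507)(-153) = -213.99 m.
Horizontal magnitude = √(ΔE² + ΔN²) = √((-783.67)² + (-213.99)²) = 812.36 m.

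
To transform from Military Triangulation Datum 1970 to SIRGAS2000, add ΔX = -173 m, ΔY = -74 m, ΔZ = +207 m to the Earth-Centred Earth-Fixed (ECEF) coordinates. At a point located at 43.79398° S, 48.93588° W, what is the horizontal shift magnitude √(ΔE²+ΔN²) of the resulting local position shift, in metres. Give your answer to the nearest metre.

The local east axis at (φ, λ) is (−sin λ, cos λ, 0), so ΔE = −sin(-48.93588°)·(-173) + cos(-48.93588°)·(-74) = -179.05 m.
The local north axis is (−sin φ cos λ, −sin φ sin λ, cos φ), giving ΔN = -78.649 + 38.613 + 149.419 = 109.38 m.
Horizontal magnitude = √(ΔE² + ΔN²) = √((-179.05)² + 109.38²) = 209.82 m.

210 m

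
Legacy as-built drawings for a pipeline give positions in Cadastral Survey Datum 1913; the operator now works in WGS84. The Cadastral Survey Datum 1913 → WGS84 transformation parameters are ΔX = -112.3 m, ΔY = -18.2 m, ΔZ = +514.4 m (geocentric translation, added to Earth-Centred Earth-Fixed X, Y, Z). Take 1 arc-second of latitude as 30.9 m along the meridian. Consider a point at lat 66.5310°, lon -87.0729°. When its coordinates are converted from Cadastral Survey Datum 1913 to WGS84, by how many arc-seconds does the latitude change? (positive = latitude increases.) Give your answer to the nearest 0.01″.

Δφ = 6.26″

sin φ = 0.917276, cos φ = 0.398253, sin λ = -0.998695, cos λ = 0.051065.
North component: ΔN = −sin φ cos λ·ΔX − sin φ sin λ·ΔY + cos φ·ΔZ = −(0.917276)(0.051065)(-112.3) − (0.917276)(-0.998695)(-18.2) + (0.398253)(514.4) = 193.45 m.
1° of latitude spans 3600 × 30.90 = 111240 m, so Δφ = 193.45 / 111240 × 3600 = 6.260″.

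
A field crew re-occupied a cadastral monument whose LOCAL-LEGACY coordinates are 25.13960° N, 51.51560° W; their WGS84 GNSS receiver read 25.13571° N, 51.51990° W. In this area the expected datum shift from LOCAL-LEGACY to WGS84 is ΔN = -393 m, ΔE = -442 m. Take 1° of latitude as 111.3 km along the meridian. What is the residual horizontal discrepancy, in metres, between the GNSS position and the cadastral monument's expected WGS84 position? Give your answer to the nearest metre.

Observed coordinate differences: Δφ = -0.00389°, Δλ = -0.00430°.
Converting to metres (1° lat = 111300 m, cos φ = 0.905275): observed ΔN = -433.0 m, observed ΔE = -433.3 m.
Subtracting the expected shift leaves a residual of -433.0 − (-393) = -40.0 m north and -433.3 − (-442) = 8.7 m east.
Residual distance = √((-40.0)² + 8.7²) = 40.9 m.

41 m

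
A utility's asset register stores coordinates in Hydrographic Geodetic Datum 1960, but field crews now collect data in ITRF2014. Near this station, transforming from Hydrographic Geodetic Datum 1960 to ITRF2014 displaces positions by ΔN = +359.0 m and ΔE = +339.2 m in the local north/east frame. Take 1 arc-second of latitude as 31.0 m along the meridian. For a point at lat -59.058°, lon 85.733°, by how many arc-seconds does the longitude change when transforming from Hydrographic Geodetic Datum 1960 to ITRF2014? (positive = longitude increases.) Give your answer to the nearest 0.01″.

Δλ = 21.28″

At latitude -59.058°, cos φ = 0.514170.
1″ of longitude at this latitude = 31.00 × cos φ = 15.9393 m, so Δλ = 339.2 / 15.9393 = 21.281″.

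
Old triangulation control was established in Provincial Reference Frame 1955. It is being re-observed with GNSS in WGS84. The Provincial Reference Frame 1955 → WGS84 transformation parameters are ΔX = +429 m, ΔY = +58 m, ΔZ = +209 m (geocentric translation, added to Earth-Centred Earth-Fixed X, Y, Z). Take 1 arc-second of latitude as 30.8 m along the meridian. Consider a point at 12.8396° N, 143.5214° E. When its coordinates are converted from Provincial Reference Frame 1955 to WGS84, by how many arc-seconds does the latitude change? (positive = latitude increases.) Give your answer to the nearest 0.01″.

Δφ = 8.86″

sin φ = 0.222222, cos φ = 0.974996, sin λ = 0.594523, cos λ = -0.804079.
North component: ΔN = −sin φ cos λ·ΔX − sin φ sin λ·ΔY + cos φ·ΔZ = −(0.222222)(-0.804079)(429) − (0.222222)(0.594523)(58) + (0.974996)(209) = 272.77 m.
1° of latitude spans 3600 × 30.80 = 110880 m, so Δφ = 272.77 / 110880 × 3600 = 8.856″.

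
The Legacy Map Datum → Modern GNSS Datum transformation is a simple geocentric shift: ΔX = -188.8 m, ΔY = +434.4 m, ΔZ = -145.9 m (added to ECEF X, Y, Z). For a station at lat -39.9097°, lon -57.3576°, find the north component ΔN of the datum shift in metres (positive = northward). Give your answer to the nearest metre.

At φ = -39.9097°, λ = -57.3576°: sin φ = -0.641580, cos φ = 0.767057, sin λ = -0.842053, cos λ = 0.539394.
ΔN = −sin φ cos λ·ΔX − sin φ sin λ·ΔY + cos φ·ΔZ = −(-0.641580)(0.539394)(-188.8) − (-0.641580)(-0.842053)(434.4) + (0.767057)(-145.9) = -411.93 m.

ΔN = -412 m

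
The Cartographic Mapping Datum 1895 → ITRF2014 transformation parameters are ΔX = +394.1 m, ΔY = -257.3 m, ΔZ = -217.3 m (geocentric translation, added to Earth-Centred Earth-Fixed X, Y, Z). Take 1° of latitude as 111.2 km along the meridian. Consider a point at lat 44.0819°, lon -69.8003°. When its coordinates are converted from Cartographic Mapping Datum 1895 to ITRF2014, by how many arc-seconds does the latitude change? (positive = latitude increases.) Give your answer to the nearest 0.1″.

sin φ = 0.695686, cos φ = 0.718346, sin λ = -0.938495, cos λ = 0.345293.
North component: ΔN = −sin φ cos λ·ΔX − sin φ sin λ·ΔY + cos φ·ΔZ = −(0.695686)(0.345293)(394.1) − (0.695686)(-0.938495)(-257.3) + (0.718346)(-217.3) = -418.76 m.
1° of latitude spans 111200 m, so Δφ = -418.76 / 111200 × 3600 = -13.557″.

Δφ = -13.6″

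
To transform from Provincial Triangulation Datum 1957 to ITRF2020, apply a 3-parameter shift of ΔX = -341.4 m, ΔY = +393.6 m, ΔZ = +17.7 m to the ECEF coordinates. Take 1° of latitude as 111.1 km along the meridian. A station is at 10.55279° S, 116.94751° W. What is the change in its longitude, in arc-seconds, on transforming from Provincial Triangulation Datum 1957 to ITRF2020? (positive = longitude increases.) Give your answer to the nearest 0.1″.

sin φ = -0.183141, cos φ = 0.983087, sin λ = -0.891422, cos λ = -0.453174.
East component: ΔE = −sin λ·ΔX + cos λ·ΔY = −(-0.891422)(-341.4) + (-0.453174)(393.6) = -482.70 m.
1° of latitude spans 111100 m; at latitude φ, 1° of longitude spans that × cos φ = 109220.9 m, so Δλ = -482.70 / 109220.9 × 3600 = -15.910″.

Δλ = -15.9″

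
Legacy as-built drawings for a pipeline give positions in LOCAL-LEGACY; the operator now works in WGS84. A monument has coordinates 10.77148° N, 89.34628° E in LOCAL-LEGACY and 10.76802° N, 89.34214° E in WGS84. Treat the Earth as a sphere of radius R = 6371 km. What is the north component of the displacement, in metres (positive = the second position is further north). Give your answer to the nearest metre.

Δφ = 10.76802° − 10.77148° = -0.00346°; Δλ = 89.34214° − 89.34628° = -0.00414°.
1° along a meridian = πR/180 = 111195 m.
ΔN = Δφ × 111195 = -384.7 m; ΔE = Δλ × 111195 × cos(10.77148°) = -0.00414 × 111195 × 0.982380 = -452.2 m.

ΔN = -385 m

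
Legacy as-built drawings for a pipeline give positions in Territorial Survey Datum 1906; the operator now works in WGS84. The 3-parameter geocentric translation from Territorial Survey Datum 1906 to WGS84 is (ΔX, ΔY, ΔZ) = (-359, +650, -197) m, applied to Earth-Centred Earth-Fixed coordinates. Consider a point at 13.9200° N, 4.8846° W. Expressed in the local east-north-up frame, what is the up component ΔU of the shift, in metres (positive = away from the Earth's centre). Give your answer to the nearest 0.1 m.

At φ = 13.9200°, λ = -4.8846°: sin φ = 0.240567, cos φ = 0.970633, sin λ = -0.085149, cos λ = 0.996368.
ΔU = cos φ cos λ·ΔX + cos φ sin λ·ΔY + sin φ·ΔZ = (0.970633)(0.996368)(-359) + (0.970633)(-0.085149)(650) + (0.240567)(-197) = -448.30 m.

ΔU = -448.3 m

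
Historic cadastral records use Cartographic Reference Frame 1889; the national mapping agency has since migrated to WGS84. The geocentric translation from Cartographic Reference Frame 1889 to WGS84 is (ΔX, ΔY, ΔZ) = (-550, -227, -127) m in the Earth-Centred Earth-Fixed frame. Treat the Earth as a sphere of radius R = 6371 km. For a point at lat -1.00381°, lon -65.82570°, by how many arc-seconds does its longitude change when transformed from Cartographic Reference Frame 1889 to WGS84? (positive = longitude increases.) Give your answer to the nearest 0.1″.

sin φ = -0.017519, cos φ = 0.999847, sin λ = -0.912304, cos λ = 0.409514.
East component: ΔE = −sin λ·ΔX + cos λ·ΔY = −(-0.912304)(-550) + (0.409514)(-227) = -594.73 m.
1° of latitude spans πR/180 = 111195 m; at latitude φ, 1° of longitude spans that × cos φ = 111177.9 m, so Δλ = -594.73 / 111177.9 × 3600 = -19.258″.

Δλ = -19.3″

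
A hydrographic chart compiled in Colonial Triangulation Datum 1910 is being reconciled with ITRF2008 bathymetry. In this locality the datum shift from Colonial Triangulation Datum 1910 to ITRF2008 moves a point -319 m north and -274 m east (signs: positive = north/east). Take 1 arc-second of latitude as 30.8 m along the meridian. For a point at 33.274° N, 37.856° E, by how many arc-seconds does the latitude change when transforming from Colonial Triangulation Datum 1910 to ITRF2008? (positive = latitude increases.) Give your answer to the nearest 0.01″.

1″ of latitude = 30.80 m, so Δφ = -319.0 / 30.80 = -10.357″.

Δφ = -10.36″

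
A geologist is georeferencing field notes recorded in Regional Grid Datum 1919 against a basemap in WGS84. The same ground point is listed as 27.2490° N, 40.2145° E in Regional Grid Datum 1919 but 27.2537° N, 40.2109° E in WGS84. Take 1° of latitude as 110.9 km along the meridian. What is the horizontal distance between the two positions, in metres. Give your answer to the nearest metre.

Δφ = 27.2537° − 27.2490° = +0.0047°; Δλ = 40.2109° − 40.2145° = -0.0036°.
ΔN = Δφ × 110900 = 521.2 m; ΔE = Δλ × 110900 × cos(27.2490°) = -0.0036 × 110900 × 0.889025 = -354.9 m.
Distance = √(ΔE² + ΔN²) = √((-354.9)² + 521.2²) = 630.6 m.

631 m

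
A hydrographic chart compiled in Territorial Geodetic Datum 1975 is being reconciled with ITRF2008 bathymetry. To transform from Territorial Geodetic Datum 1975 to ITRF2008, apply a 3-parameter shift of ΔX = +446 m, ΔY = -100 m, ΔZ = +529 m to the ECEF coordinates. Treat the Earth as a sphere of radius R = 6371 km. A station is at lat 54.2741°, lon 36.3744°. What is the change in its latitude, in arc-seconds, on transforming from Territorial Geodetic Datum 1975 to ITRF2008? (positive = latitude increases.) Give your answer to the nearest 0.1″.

Δφ = 2.1″

sin φ = 0.811820, cos φ = 0.583908, sin λ = 0.593059, cos λ = 0.805159.
North component: ΔN = −sin φ cos λ·ΔX − sin φ sin λ·ΔY + cos φ·ΔZ = −(0.811820)(0.805159)(446) − (0.811820)(0.593059)(-100) + (0.583908)(529) = 65.51 m.
1° of latitude spans πR/180 = 111195 m, so Δφ = 65.51 / 111195 × 3600 = 2.121″.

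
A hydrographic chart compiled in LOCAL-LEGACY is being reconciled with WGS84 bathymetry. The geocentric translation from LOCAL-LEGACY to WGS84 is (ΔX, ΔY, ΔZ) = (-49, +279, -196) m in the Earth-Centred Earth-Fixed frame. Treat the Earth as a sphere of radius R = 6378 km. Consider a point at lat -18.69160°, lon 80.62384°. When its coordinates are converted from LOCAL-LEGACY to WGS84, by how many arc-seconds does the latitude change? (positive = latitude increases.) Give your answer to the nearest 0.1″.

sin φ = -0.320474, cos φ = 0.947257, sin λ = 0.986640, cos λ = 0.162915.
North component: ΔN = −sin φ cos λ·ΔX − sin φ sin λ·ΔY + cos φ·ΔZ = −(-0.320474)(0.162915)(-49) − (-0.320474)(0.986640)(279) + (0.947257)(-196) = -100.00 m.
1° of latitude spans πR/180 = 111317 m, so Δφ = -100.00 / 111317 × 3600 = -3.234″.

Δφ = -3.2″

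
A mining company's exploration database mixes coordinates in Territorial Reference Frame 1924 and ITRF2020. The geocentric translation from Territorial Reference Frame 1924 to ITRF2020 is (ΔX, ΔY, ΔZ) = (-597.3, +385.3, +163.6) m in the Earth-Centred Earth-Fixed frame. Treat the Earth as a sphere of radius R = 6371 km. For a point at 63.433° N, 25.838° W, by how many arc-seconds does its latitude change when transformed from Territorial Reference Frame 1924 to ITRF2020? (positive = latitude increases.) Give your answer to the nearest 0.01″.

Δφ = 22.80″

sin φ = 0.894412, cos φ = 0.447244, sin λ = -0.435828, cos λ = 0.900030.
North component: ΔN = −sin φ cos λ·ΔX − sin φ sin λ·ΔY + cos φ·ΔZ = −(0.894412)(0.900030)(-597.3) − (0.894412)(-0.435828)(385.3) + (0.447244)(163.6) = 704.19 m.
1° of latitude spans πR/180 = 111195 m, so Δφ = 704.19 / 111195 × 3600 = 22.798″.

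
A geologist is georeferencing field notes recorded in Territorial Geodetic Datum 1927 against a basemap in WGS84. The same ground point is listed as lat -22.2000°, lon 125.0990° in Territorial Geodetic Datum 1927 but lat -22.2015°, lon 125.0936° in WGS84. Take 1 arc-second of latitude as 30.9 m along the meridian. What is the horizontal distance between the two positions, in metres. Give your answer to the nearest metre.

Δφ = -22.2015° − -22.2000° = -0.0015°; Δλ = 125.0936° − 125.0990° = -0.0054°.
1° of latitude = 3600 × 30.90 = 111240 m.
ΔN = Δφ × 111240 = -166.9 m; ΔE = Δλ × 111240 × cos(-22.2000°) = -0.0054 × 111240 × 0.925871 = -556.2 m.
Distance = √(ΔE² + ΔN²) = √((-556.2)² + (-166.9)²) = 580.7 m.

581 m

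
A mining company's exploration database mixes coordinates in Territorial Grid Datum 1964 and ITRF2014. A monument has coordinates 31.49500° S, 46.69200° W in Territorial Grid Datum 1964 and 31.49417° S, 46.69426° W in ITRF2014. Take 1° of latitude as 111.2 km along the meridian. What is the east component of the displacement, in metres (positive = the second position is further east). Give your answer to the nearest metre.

Δφ = -31.49417° − -31.49500° = +0.00083°; Δλ = -46.69426° − -46.69200° = -0.00226°.
ΔN = Δφ × 111200 = 92.3 m; ΔE = Δλ × 111200 × cos(-31.49500°) = -0.00226 × 111200 × 0.852686 = -214.3 m.

ΔE = -214 m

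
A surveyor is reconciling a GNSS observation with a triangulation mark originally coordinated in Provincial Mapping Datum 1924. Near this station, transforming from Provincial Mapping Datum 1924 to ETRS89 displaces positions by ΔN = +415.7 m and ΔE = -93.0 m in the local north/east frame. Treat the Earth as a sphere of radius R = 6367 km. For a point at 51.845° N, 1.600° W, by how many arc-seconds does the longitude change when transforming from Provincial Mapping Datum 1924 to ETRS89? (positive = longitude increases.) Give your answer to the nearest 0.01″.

Δλ = -4.88″

At latitude 51.845°, cos φ = 0.617791.
One radian of longitude at latitude φ spans R cos φ, so Δλ = ΔE / (R cos φ) = -93.0 / (6367000 × 0.617791) = -2.3643e-05 rad = -4.877″.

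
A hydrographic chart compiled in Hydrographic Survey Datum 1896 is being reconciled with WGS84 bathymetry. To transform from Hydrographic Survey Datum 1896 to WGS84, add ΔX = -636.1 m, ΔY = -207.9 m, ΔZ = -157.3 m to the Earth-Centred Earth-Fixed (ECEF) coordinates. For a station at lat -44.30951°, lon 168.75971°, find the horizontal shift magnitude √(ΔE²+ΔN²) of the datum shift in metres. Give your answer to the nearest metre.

The local east axis at (φ, λ) is (−sin λ, cos λ, 0), so ΔE = −sin(168.75971°)·(-636.1) + cos(168.75971°)·(-207.9) = 327.90 m.
The local north axis is (−sin φ cos λ, −sin φ sin λ, cos φ), giving ΔN = 435.814 − 28.308 − 112.560 = 294.95 m.
Horizontal magnitude = √(ΔE² + ΔN²) = √(327.90² + 294.95²) = 441.04 m.

441 m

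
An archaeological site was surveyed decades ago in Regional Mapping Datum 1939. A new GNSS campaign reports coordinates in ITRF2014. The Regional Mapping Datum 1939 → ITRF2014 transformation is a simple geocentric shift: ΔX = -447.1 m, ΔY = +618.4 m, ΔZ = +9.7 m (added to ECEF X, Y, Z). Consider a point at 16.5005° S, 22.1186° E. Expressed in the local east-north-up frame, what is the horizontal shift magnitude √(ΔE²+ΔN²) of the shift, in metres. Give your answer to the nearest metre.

The local east axis at (φ, λ) is (−sin λ, cos λ, 0), so ΔE = −sin(22.1186°)·(-447.1) + cos(22.1186°)·618.4 = 741.23 m.
The local north axis is (−sin φ cos λ, −sin φ sin λ, cos φ), giving ΔN = -117.642 + 66.133 + 9.301 = -42.21 m.
Horizontal magnitude = √(ΔE² + ΔN²) = √(741.23² + (-42.21)²) = 742.43 m.

742 m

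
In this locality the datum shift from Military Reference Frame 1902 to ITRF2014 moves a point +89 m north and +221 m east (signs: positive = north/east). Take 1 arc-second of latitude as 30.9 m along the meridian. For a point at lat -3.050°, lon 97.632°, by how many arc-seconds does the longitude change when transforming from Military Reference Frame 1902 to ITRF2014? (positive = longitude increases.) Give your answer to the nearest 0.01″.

Δλ = 7.16″

At latitude -3.050°, cos φ = 0.998583.
1″ of longitude at this latitude = 30.90 × cos φ = 30.8562 m, so Δλ = 221.0 / 30.8562 = 7.162″.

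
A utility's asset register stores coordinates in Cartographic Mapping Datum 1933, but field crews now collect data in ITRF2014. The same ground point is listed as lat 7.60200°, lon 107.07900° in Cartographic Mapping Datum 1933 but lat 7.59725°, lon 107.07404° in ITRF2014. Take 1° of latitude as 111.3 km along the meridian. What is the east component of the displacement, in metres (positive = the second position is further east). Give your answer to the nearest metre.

ΔE = -547 m

Δφ = 7.59725° − 7.60200° = -0.00475°; Δλ = 107.07404° − 107.07900° = -0.00496°.
ΔN = Δφ × 111300 = -528.7 m; ΔE = Δλ × 111300 × cos(7.60200°) = -0.00496 × 111300 × 0.991211 = -547.2 m.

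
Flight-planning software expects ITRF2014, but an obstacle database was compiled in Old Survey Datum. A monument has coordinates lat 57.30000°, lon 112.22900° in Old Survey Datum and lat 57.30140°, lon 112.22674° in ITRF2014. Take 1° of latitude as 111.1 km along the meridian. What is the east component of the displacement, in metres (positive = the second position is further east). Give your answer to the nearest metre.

Δφ = 57.30140° − 57.30000° = +0.00140°; Δλ = 112.22674° − 112.22900° = -0.00226°.
ΔN = Δφ × 111100 = 155.5 m; ΔE = Δλ × 111100 × cos(57.30000°) = -0.00226 × 111100 × 0.540240 = -135.6 m.

ΔE = -136 m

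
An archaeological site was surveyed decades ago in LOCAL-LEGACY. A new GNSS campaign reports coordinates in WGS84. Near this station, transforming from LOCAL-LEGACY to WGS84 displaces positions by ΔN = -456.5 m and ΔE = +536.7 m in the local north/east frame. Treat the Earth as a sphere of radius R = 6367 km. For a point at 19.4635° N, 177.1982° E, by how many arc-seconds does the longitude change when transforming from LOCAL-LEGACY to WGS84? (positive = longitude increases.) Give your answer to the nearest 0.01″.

At latitude 19.4635°, cos φ = 0.942854.
One radian of longitude at latitude φ spans R cos φ, so Δλ = ΔE / (R cos φ) = 536.7 / (6367000 × 0.942854) = 8.9403e-05 rad = 18.441″.

Δλ = 18.44″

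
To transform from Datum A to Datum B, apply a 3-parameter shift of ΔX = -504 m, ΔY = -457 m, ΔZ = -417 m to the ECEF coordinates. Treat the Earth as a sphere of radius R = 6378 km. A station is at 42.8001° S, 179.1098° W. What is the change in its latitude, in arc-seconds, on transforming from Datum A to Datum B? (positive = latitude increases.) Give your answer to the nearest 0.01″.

sin φ = -0.679443, cos φ = 0.733729, sin λ = -0.015536, cos λ = -0.999879.
North component: ΔN = −sin φ cos λ·ΔX − sin φ sin λ·ΔY + cos φ·ΔZ = −(-0.679443)(-0.999879)(-504) − (-0.679443)(-0.015536)(-457) + (0.733729)(-417) = 41.26 m.
1° of latitude spans πR/180 = 111317 m, so Δφ = 41.26 / 111317 × 3600 = 1.334″.

Δφ = 1.33″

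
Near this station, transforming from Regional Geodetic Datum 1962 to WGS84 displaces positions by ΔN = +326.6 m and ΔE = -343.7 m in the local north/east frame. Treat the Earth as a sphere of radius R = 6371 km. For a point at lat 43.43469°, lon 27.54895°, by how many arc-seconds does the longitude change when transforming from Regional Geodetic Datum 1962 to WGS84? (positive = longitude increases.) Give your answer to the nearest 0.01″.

At latitude 43.43469°, cos φ = 0.726159.
One radian of longitude at latitude φ spans R cos φ, so Δλ = ΔE / (R cos φ) = -343.7 / (6371000 × 0.726159) = -7.4292e-05 rad = -15.324″.

Δλ = -15.32″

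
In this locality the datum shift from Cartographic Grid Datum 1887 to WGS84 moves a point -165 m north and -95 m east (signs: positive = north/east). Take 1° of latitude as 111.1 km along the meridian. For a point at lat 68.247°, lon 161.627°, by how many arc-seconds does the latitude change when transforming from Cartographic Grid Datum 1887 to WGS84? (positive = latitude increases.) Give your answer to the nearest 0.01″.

Δφ = -5.35″

1° of latitude = 111.1 km, so Δφ = -165.0 / 111100 = -0.0014851° = -5.347″.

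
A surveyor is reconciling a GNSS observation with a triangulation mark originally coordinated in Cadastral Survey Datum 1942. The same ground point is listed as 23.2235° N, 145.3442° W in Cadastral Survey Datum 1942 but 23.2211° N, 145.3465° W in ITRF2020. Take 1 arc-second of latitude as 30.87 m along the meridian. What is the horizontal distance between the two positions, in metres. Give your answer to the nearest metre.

355 m

Δφ = 23.2211° − 23.2235° = -0.0024°; Δλ = -145.3465° − -145.3442° = -0.0023°.
1° of latitude = 3600 × 30.87 = 111132 m.
ΔN = Δφ × 111132 = -266.7 m; ΔE = Δλ × 111132 × cos(23.2235°) = -0.0023 × 111132 × 0.918974 = -234.9 m.
Distance = √(ΔE² + ΔN²) = √((-234.9)² + (-266.7)²) = 355.4 m.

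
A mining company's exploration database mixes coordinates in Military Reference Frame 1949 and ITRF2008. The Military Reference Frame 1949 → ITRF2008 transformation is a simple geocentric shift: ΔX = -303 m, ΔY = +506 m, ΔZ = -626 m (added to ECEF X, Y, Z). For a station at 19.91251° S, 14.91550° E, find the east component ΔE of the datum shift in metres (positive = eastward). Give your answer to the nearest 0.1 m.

ΔE = 566.9 m

The local east axis at (φ, λ) is (−sin λ, cos λ, 0), so ΔE = −sin(14.91550°)·(-303) + cos(14.91550°)·506 = 566.94 m.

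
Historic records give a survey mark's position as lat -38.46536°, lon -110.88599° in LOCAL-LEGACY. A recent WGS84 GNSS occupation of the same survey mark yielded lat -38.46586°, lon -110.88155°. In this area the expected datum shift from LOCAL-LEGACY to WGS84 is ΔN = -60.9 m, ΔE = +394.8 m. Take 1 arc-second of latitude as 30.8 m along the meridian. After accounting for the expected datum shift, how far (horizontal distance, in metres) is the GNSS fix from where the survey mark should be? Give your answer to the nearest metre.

Observed coordinate differences: Δφ = -0.00050°, Δλ = +0.00444°.
Converting to metres (1° lat = 110880 m, cos φ = 0.782984): observed ΔN = -55.4 m, observed ΔE = 385.5 m.
Subtracting the expected shift leaves a residual of -55.4 − (-60.9) = 5.5 m north and 385.5 − (394.8) = -9.3 m east.
Residual distance = √(5.5² + (-9.3)²) = 10.8 m.

11 m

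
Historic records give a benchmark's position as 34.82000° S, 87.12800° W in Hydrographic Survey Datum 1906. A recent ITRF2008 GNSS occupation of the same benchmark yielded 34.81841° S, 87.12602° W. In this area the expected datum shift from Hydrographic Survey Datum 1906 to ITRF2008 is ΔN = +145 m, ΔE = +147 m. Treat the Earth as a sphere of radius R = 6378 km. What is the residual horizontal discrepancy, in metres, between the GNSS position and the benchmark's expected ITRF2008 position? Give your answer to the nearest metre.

Observed coordinate differences: Δφ = +0.00159°, Δλ = +0.00198°.
Converting to metres (1° lat = 111317 m, cos φ = 0.820950): observed ΔN = 177.0 m, observed ΔE = 180.9 m.
Subtracting the expected shift leaves a residual of 177.0 − (145) = 32.0 m north and 180.9 − (147) = 33.9 m east.
Residual distance = √(32.0² + 33.9²) = 46.6 m.

47 m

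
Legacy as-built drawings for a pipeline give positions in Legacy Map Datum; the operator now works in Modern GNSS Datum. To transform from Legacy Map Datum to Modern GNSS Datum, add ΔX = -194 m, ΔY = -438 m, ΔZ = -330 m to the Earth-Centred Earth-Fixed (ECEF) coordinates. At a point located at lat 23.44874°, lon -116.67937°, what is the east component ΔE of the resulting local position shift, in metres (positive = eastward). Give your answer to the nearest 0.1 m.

ΔE = 23.3 m

At φ = 23.44874°, λ = -116.67937°: sin φ = 0.397928, cos φ = 0.917416, sin λ = -0.893533, cos λ = -0.448997.
ΔE = −sin λ·ΔX + cos λ·ΔY = −(-0.893533)·(-194) + (-0.448997)·(-438) = 23.32 m.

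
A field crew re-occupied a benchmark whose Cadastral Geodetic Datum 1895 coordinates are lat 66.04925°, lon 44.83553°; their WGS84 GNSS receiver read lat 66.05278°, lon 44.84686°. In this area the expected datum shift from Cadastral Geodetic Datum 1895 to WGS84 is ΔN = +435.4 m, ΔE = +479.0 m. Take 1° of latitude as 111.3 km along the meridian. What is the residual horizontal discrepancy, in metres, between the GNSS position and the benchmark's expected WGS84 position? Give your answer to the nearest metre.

Observed coordinate differences: Δφ = +0.00353°, Δλ = +0.01133°.
Converting to metres (1° lat = 111300 m, cos φ = 0.405951): observed ΔN = 392.9 m, observed ΔE = 511.9 m.
Subtracting the expected shift leaves a residual of 392.9 − (435.4) = -42.5 m north and 511.9 − (479.0) = 32.9 m east.
Residual distance = √((-42.5)² + 32.9²) = 53.8 m.

54 m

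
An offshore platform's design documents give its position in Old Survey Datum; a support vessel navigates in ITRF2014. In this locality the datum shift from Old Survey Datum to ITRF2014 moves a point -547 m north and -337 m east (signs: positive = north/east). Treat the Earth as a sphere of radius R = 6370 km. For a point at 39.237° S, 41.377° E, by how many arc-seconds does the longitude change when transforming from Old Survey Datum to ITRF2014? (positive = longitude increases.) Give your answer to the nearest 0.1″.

At latitude -39.237°, cos φ = 0.774536.
One radian of longitude at latitude φ spans R cos φ, so Δλ = ΔE / (R cos φ) = -337.0 / (6370000 × 0.774536) = -6.8304e-05 rad = -14.089″.

Δλ = -14.1″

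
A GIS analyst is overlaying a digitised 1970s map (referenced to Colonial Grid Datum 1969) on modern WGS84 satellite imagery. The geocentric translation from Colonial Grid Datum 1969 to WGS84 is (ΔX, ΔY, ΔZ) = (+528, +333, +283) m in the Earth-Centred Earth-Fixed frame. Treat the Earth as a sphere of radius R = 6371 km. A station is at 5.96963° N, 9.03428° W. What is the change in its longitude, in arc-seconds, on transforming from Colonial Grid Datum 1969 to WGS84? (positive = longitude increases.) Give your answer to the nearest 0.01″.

sin φ = 0.104001, cos φ = 0.994577, sin λ = -0.157025, cos λ = 0.987595.
East component: ΔE = −sin λ·ΔX + cos λ·ΔY = −(-0.157025)(528) + (0.987595)(333) = 411.78 m.
1° of latitude spans πR/180 = 111195 m; at latitude φ, 1° of longitude spans that × cos φ = 110591.9 m, so Δλ = 411.78 / 110591.9 × 3600 = 13.404″.

Δλ = 13.40″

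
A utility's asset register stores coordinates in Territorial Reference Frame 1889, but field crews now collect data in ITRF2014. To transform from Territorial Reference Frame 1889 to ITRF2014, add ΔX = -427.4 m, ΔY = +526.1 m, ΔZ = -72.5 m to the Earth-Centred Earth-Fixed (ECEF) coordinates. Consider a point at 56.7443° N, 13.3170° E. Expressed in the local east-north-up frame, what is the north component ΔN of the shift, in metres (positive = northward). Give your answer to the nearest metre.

ΔN = 207 m

At φ = 56.7443°, λ = 13.3170°: sin φ = 0.836232, cos φ = 0.548376, sin λ = 0.230338, cos λ = 0.973111.
ΔN = −sin φ cos λ·ΔX − sin φ sin λ·ΔY + cos φ·ΔZ = −(0.836232)(0.973111)(-427.4) − (0.836232)(0.230338)(526.1) + (0.548376)(-72.5) = 206.70 m.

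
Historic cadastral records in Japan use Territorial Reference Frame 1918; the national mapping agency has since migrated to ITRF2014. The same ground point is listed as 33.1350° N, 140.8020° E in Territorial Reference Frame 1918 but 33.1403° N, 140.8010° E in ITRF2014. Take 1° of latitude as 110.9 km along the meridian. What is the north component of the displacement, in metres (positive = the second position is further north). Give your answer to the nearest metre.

ΔN = 588 m

Δφ = 33.1403° − 33.1350° = +0.0053°; Δλ = 140.8010° − 140.8020° = -0.0010°.
ΔN = Δφ × 110900 = 587.8 m; ΔE = Δλ × 110900 × cos(33.1350°) = -0.0010 × 110900 × 0.837385 = -92.9 m.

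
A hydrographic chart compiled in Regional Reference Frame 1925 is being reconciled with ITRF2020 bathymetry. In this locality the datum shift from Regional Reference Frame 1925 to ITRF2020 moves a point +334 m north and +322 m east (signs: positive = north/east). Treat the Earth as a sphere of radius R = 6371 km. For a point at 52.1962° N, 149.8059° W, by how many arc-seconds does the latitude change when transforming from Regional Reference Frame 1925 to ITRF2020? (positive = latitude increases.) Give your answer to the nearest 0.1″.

Δφ = 10.8″

On a sphere of radius R, 1 rad of latitude = R, so Δφ = ΔN / R = 334.0 / 6371000 = 5.2425e-05 rad = 10.813″.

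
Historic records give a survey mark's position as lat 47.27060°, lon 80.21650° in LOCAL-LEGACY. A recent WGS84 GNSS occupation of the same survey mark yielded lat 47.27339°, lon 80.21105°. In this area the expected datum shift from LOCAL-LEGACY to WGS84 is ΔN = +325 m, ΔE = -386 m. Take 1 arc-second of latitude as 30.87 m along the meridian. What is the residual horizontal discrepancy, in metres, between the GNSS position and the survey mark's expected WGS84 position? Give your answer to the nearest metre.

29 m

Observed coordinate differences: Δφ = +0.00279°, Δλ = -0.00545°.
Converting to metres (1° lat = 111132 m, cos φ = 0.678537): observed ΔN = 310.1 m, observed ΔE = -411.0 m.
Subtracting the expected shift leaves a residual of 310.1 − (325) = -14.9 m north and -411.0 − (-386) = -25.0 m east.
Residual distance = √((-14.9)² + (-25.0)²) = 29.1 m.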